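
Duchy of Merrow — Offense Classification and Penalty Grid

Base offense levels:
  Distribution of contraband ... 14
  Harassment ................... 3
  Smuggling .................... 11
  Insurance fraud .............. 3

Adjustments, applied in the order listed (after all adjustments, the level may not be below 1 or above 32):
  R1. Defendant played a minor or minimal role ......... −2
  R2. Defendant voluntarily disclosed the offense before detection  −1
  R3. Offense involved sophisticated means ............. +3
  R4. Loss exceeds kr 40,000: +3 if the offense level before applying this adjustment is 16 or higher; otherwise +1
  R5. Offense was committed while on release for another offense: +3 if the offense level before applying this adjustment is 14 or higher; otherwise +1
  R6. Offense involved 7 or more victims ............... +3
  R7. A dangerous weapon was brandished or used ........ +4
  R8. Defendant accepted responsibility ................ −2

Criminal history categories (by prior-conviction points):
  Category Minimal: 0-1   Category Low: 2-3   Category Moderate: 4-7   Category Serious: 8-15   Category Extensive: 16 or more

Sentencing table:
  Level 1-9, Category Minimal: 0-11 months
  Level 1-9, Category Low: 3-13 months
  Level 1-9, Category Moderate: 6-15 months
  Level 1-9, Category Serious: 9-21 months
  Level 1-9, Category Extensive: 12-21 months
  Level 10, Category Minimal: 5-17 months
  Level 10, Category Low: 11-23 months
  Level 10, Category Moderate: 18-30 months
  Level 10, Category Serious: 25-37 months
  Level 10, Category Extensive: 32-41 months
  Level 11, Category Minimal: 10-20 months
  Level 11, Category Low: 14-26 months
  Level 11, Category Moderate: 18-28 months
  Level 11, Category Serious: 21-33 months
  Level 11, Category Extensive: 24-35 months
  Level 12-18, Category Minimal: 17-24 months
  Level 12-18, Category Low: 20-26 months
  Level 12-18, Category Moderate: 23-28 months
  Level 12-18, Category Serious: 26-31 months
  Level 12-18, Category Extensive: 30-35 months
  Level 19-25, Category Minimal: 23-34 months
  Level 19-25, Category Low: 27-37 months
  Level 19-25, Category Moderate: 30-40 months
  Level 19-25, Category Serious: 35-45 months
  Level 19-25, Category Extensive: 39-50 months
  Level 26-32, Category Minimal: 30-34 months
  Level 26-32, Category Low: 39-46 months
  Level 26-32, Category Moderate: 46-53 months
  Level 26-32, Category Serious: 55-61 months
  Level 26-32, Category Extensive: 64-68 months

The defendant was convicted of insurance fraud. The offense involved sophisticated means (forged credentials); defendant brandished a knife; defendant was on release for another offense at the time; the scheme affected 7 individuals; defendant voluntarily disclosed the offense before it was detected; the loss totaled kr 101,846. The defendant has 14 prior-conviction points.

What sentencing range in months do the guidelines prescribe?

Base offense level for insurance fraud: 3.
R2 applies: 3 − 1 = 2.
R3 applies: 2 + 3 = 5.
R4 applies (level before this adjustment is 5 < 16, so +1): 5 + 1 = 6.
R5 applies (level before this adjustment is 6 < 14, so +1): 6 + 1 = 7.
R6 applies: 7 + 3 = 10.
R7 applies: 10 + 4 = 14.
R8 does not apply.
Final offense level: 14.
Criminal history: 14 prior points → Category Serious (8-15).
Level 14 falls in the 12-18 band.
Grid: Level 12-18 × Category Serious = 26-31 months.

26-31 months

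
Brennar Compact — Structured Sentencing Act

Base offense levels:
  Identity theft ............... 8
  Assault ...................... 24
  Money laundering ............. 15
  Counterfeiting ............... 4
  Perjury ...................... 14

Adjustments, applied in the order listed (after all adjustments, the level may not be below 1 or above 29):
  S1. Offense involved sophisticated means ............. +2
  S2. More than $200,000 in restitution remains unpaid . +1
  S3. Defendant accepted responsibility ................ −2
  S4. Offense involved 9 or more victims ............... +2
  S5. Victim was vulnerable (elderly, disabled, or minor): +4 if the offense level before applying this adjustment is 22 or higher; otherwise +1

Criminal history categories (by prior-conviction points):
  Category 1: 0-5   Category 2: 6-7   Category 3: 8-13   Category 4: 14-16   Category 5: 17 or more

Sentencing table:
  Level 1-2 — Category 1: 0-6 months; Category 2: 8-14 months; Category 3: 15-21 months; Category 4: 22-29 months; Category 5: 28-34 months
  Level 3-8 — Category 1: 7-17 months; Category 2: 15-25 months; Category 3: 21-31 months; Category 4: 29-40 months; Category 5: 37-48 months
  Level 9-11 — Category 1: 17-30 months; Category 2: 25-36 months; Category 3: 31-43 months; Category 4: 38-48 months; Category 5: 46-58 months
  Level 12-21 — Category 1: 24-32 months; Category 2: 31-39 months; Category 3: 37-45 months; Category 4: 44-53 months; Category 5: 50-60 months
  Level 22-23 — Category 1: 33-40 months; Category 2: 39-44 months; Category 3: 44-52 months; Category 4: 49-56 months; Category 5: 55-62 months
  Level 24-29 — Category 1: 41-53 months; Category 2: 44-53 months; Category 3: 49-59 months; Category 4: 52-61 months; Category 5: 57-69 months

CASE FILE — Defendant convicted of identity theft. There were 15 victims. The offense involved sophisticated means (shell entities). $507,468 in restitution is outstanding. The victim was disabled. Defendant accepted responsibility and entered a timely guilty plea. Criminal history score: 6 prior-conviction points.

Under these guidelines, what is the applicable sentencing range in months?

Base offense level for identity theft: 8.
S1 applies: 8 + 2 = 10.
S2 applies: 10 + 1 = 11.
S3 applies: 11 − 2 = 9.
S4 applies: 9 + 2 = 11.
S5 applies (level before this adjustment is 11 < 22, so +1): 11 + 1 = 12.
Final offense level: 12.
Criminal history: 6 prior points → Category 2 (6-7).
Level 12 falls in the 12-21 band.
Grid: Level 12-21 × Category 2 = 31-39 months.

31-39 months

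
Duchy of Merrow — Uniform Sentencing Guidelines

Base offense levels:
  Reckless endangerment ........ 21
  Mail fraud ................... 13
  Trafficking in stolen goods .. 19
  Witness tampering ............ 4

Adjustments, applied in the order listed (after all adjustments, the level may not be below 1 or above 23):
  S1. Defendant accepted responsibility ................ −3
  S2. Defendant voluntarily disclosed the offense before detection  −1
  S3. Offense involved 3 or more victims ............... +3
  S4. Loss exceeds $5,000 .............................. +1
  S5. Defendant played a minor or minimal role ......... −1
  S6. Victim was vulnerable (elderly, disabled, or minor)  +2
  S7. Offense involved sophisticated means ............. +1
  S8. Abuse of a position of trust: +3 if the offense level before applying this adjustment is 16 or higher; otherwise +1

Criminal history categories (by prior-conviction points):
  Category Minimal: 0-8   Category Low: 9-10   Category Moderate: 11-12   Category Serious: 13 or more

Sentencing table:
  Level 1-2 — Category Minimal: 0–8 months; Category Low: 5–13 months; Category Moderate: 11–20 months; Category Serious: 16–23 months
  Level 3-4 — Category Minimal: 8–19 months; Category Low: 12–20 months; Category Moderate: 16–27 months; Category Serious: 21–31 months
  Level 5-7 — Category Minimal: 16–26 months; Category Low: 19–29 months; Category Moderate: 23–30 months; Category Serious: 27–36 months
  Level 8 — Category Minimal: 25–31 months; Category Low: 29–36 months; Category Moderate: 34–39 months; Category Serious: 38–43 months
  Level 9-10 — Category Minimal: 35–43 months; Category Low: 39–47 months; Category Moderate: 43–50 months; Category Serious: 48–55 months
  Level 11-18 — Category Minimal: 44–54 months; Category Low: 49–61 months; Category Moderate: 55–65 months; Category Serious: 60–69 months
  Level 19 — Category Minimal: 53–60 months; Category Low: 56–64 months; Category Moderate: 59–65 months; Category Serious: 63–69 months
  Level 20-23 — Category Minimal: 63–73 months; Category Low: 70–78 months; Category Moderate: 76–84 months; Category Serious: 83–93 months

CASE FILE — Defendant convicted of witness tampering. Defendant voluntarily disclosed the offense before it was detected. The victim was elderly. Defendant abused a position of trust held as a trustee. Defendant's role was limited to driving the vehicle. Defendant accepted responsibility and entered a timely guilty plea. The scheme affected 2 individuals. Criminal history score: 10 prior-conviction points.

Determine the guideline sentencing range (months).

5-13 months

Base offense level for witness tampering: 4.
S1 applies: 4 − 3 = 1.
S2 applies: 1 − 1 = 0.
S3 does not apply.
S4 does not apply.
S5 applies: 0 − 1 = -1.
S6 applies: -1 + 2 = 1.
S7 does not apply.
S8 applies (level before this adjustment is 1 < 16, so +1): 1 + 1 = 2.
Final offense level: 2.
Criminal history: 10 prior points → Category Low (9-10).
Level 2 falls in the 1-2 band.
Grid: Level 1-2 × Category Low = 5-13 months.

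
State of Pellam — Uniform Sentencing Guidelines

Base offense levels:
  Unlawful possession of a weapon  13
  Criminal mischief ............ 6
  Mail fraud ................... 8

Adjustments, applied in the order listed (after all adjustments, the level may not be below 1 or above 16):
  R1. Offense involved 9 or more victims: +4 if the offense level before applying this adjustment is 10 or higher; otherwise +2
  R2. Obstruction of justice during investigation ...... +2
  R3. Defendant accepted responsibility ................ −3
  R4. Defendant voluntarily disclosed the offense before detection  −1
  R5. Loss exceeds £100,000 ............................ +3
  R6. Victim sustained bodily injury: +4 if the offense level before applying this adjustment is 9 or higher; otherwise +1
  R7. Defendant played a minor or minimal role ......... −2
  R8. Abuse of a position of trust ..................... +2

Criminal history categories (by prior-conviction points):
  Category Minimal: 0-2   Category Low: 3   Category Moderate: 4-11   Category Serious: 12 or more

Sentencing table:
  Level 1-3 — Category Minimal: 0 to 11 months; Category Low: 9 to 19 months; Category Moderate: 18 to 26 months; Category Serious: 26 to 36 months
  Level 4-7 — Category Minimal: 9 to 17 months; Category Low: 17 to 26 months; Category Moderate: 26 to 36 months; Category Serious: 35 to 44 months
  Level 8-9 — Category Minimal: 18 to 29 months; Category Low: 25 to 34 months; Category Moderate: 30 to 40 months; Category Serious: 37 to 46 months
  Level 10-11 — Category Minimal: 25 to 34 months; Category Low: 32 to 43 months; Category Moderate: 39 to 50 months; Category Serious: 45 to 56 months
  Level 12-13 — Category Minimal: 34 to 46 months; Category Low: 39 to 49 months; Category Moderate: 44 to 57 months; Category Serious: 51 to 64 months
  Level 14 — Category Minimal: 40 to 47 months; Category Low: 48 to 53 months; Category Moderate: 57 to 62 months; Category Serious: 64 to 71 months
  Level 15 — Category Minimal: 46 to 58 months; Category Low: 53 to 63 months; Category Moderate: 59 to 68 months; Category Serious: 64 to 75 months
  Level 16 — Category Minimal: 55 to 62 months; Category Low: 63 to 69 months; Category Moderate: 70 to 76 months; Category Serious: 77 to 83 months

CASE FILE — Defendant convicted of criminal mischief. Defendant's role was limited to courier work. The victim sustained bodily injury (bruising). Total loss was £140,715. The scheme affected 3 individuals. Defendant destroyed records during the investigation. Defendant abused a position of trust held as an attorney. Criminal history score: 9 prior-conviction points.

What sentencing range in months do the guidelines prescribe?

Base offense level for criminal mischief: 6.
R1 does not apply.
R2 applies: 6 + 2 = 8.
R3 does not apply.
R5 applies: 8 + 3 = 11.
R6 applies (level before this adjustment is 11 ≥ 9, so +4): 11 + 4 = 15.
R7 applies: 15 − 2 = 13.
R8 applies: 13 + 2 = 15.
Final offense level: 15.
Criminal history: 9 prior points → Category Moderate (4-11).
Level 15 falls in the 15 band.
Grid: Level 15 × Category Moderate = 59-68 months.

59-68 months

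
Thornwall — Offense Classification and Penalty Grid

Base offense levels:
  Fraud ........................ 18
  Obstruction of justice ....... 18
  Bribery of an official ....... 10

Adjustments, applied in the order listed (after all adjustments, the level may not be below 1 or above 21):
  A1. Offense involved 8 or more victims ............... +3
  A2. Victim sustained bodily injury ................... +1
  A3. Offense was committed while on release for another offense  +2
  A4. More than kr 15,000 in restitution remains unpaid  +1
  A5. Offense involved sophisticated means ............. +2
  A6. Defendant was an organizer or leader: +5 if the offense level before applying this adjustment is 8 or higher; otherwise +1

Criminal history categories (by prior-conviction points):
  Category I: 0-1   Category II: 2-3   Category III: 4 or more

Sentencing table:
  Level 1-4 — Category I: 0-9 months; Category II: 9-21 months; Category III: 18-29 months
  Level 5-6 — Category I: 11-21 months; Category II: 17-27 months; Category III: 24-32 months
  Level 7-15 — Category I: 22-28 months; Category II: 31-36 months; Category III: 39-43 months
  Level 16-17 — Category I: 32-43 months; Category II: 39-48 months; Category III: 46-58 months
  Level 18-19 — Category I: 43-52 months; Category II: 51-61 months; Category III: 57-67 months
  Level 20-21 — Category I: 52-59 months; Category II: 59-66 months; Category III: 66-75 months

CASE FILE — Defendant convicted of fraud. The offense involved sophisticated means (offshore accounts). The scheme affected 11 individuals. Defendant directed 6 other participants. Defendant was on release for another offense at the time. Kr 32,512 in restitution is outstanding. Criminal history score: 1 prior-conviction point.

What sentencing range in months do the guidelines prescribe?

52-59 months

Base offense level for fraud: 18.
A1 applies: 18 + 3 = 21.
A3 applies: 21 + 2 = 23.
A4 applies: 23 + 1 = 24.
A5 applies: 24 + 2 = 26.
A6 applies (level before this adjustment is 26 ≥ 8, so +5): 26 + 5 = 31.
Level 31 exceeds the maximum of 21; capped at 21.
Final offense level: 21.
Criminal history: 1 prior point → Category I (0-1).
Level 21 falls in the 20-21 band.
Grid: Level 20-21 × Category I = 52-59 months.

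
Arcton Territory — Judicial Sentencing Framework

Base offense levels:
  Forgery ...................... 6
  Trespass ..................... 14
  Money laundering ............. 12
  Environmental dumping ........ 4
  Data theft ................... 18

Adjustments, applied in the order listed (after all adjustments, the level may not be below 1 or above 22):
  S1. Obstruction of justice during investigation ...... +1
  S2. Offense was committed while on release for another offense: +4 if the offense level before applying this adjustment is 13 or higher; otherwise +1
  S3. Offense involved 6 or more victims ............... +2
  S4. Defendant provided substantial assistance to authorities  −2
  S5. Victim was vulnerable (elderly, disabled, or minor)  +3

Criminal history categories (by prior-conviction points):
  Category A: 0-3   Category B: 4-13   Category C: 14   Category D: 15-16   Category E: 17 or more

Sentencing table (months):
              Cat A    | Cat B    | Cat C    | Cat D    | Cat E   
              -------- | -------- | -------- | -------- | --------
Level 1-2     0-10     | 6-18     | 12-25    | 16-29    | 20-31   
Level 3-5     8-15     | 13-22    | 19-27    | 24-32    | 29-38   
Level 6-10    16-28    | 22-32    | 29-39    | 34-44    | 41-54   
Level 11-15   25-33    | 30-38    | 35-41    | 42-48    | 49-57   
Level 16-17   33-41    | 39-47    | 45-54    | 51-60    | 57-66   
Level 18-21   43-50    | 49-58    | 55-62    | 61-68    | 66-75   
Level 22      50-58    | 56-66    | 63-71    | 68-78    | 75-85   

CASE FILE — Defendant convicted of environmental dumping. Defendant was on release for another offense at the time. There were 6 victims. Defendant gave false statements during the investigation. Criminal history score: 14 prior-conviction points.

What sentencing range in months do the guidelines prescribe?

Base offense level for environmental dumping: 4.
S1 applies: 4 + 1 = 5.
S2 applies (level before this adjustment is 5 < 13, so +1): 5 + 1 = 6.
S3 applies: 6 + 2 = 8.
Final offense level: 8.
Criminal history: 14 prior points → Category C (14).
Level 8 falls in the 6-10 band.
Grid: Level 6-10 × Category C = 29-39 months.

29-39 months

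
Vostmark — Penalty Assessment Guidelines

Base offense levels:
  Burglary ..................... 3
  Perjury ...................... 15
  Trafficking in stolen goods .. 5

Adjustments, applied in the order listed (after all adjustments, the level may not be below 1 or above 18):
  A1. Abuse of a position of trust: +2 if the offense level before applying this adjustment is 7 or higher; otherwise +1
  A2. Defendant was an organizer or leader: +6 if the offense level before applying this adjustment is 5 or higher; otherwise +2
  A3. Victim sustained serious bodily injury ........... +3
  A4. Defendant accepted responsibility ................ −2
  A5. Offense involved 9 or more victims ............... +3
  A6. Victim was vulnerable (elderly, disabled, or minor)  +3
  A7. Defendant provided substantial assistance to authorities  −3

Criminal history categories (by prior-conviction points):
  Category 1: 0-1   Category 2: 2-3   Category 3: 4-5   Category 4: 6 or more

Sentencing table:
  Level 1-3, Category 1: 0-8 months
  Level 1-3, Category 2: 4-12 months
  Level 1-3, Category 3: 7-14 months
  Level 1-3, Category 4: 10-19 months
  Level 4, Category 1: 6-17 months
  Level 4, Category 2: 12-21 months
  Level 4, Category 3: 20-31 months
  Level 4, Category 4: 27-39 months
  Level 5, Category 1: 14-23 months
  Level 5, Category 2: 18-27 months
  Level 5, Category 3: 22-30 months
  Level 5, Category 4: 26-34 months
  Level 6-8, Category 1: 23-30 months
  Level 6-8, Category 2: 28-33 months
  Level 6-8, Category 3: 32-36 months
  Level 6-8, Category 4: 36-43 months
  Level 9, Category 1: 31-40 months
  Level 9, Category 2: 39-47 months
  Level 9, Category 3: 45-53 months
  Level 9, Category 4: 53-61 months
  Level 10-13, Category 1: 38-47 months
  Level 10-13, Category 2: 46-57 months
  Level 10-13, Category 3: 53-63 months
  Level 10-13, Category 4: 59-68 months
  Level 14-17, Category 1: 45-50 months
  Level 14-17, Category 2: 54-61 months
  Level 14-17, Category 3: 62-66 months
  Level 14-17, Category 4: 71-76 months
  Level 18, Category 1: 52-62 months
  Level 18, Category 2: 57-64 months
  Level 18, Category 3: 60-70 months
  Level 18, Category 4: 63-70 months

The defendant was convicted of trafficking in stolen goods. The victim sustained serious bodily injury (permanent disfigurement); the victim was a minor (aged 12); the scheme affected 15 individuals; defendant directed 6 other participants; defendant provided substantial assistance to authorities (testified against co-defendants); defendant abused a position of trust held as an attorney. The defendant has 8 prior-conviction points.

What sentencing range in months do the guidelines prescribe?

Base offense level for trafficking in stolen goods: 5.
A1 applies (level before this adjustment is 5 < 7, so +1): 5 + 1 = 6.
A2 applies (level before this adjustment is 6 ≥ 5, so +6): 6 + 6 = 12.
A3 applies: 12 + 3 = 15.
A5 applies: 15 + 3 = 18.
A6 applies: 18 + 3 = 21.
A7 applies: 21 − 3 = 18.
Final offense level: 18.
Criminal history: 8 prior points → Category 4 (6+).
Level 18 falls in the 18 band.
Grid: Level 18 × Category 4 = 63-70 months.

63-70 months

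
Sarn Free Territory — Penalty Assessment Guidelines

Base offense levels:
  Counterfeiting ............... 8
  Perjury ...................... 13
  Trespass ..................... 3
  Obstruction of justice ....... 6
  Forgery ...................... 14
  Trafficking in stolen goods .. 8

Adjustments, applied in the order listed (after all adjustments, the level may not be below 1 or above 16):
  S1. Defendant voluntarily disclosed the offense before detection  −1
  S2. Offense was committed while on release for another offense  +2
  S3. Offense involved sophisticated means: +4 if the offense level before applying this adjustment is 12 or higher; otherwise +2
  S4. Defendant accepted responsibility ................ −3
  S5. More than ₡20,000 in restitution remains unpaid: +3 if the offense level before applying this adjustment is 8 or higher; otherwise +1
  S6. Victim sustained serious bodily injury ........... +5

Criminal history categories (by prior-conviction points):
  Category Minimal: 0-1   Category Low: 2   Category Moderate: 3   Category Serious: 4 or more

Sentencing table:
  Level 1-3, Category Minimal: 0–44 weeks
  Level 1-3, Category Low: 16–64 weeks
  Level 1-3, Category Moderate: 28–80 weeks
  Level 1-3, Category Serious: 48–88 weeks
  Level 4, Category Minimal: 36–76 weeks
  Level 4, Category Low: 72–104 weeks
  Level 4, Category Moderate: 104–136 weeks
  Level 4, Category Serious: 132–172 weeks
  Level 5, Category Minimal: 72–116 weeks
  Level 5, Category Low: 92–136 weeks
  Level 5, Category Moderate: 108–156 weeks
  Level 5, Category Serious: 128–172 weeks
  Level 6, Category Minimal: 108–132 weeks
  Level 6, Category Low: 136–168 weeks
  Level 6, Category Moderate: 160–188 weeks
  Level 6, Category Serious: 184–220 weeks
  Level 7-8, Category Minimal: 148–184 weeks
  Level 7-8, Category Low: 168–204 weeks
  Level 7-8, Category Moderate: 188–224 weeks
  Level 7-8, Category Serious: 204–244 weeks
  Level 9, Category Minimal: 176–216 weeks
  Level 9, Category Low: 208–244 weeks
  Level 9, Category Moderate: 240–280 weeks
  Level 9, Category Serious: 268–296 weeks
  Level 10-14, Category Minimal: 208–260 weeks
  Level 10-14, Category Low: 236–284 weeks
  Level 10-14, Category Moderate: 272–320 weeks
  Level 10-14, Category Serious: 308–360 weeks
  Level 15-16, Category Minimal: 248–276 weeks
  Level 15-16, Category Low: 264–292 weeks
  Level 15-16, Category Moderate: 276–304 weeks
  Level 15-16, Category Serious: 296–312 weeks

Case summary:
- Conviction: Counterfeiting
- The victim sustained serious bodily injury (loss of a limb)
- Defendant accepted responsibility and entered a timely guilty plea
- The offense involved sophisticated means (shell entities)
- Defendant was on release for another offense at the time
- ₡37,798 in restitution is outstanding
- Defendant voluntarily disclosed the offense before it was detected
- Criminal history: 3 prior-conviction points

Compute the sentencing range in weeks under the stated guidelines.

Base offense level for counterfeiting: 8.
S1 applies: 8 − 1 = 7.
S2 applies: 7 + 2 = 9.
S3 applies (level before this adjustment is 9 < 12, so +2): 9 + 2 = 11.
S4 applies: 11 − 3 = 8.
S5 applies (level before this adjustment is 8 ≥ 8, so +3): 8 + 3 = 11.
S6 applies: 11 + 5 = 16.
Final offense level: 16.
Criminal history: 3 prior points → Category Moderate (3).
Level 16 falls in the 15-16 band.
Grid: Level 15-16 × Category Moderate = 276-304 weeks.

276-304 weeks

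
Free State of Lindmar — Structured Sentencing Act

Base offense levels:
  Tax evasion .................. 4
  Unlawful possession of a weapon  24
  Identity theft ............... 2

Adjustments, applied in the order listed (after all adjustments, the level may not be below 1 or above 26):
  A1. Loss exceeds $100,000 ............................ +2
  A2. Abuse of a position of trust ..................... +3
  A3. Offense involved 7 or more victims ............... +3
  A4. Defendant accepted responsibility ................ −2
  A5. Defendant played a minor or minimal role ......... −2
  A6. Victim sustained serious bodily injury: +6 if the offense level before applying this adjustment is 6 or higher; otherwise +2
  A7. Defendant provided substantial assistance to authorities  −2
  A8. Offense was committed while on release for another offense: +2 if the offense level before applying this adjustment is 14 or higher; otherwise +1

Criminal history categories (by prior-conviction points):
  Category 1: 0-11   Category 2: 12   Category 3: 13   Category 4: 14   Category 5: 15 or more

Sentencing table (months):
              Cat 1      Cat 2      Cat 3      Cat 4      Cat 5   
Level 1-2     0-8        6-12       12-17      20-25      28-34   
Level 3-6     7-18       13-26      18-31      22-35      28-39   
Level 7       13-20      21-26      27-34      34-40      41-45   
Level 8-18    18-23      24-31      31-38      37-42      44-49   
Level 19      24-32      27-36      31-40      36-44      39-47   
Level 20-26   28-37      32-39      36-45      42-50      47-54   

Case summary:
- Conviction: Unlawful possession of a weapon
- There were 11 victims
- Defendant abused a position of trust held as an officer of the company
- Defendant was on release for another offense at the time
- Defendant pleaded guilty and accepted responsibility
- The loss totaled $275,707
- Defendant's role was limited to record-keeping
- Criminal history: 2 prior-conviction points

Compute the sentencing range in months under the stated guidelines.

28-37 months

Base offense level for unlawful possession of a weapon: 24.
A1 applies: 24 + 2 = 26.
A2 applies: 26 + 3 = 29.
A3 applies: 29 + 3 = 32.
A4 applies: 32 − 2 = 30.
A5 applies: 30 − 2 = 28.
A8 applies (level before this adjustment is 28 ≥ 14, so +2): 28 + 2 = 30.
Level 30 exceeds the maximum of 26; capped at 26.
Final offense level: 26.
Criminal history: 2 prior points → Category 1 (0-11).
Level 26 falls in the 20-26 band.
Grid: Level 20-26 × Category 1 = 28-37 months.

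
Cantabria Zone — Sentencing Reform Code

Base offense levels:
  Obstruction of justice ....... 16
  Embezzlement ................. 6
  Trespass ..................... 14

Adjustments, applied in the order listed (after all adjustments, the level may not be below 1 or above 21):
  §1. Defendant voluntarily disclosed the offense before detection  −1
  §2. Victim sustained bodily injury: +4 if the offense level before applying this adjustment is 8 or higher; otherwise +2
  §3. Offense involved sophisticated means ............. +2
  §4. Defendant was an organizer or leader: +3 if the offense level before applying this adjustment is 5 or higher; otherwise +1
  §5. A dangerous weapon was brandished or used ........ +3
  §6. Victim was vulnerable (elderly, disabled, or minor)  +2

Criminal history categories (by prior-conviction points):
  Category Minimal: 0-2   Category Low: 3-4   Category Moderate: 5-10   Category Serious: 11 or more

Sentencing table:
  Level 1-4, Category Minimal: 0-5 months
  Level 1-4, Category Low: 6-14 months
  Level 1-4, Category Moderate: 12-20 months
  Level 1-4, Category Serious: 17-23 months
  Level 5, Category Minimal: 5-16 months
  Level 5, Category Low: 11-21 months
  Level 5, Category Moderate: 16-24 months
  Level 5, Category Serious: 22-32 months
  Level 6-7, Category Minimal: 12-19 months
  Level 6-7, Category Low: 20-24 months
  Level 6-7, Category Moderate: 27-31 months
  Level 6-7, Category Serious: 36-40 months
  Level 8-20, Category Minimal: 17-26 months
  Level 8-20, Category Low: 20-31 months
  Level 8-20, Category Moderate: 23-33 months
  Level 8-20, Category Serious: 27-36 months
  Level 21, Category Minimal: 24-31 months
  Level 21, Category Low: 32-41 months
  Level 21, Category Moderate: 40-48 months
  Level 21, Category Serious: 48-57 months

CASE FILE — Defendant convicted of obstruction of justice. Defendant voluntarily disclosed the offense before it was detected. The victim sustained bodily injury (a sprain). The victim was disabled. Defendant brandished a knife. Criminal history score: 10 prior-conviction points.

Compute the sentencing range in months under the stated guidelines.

Base offense level for obstruction of justice: 16.
§1 applies: 16 − 1 = 15.
§2 applies (level before this adjustment is 15 ≥ 8, so +4): 15 + 4 = 19.
§3 does not apply.
§4 does not apply.
§5 applies: 19 + 3 = 22.
§6 applies: 22 + 2 = 24.
Level 24 exceeds the maximum of 21; capped at 21.
Final offense level: 21.
Criminal history: 10 prior points → Category Moderate (5-10).
Level 21 falls in the 21 band.
Grid: Level 21 × Category Moderate = 40-48 months.

40-48 months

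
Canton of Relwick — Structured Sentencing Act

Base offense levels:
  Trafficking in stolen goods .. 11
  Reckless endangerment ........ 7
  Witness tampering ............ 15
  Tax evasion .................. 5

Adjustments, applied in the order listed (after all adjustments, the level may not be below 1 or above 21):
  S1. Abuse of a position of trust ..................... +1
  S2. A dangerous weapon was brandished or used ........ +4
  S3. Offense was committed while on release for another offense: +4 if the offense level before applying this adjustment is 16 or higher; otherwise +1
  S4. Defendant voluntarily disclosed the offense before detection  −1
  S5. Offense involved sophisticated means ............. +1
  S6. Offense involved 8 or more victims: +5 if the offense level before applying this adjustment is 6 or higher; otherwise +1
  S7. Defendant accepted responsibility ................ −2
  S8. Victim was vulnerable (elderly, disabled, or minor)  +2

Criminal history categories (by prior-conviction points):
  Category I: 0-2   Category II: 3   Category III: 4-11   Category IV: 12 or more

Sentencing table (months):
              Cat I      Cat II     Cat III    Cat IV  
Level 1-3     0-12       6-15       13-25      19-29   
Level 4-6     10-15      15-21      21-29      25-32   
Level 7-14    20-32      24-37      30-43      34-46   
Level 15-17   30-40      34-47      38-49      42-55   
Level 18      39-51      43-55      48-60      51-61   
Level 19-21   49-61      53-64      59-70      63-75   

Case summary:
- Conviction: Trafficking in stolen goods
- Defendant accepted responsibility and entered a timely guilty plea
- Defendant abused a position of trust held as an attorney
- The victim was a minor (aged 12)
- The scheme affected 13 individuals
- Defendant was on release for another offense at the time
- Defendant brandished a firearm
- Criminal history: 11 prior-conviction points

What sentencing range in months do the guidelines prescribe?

Base offense level for trafficking in stolen goods: 11.
S1 applies: 11 + 1 = 12.
S2 applies: 12 + 4 = 16.
S3 applies (level before this adjustment is 16 ≥ 16, so +4): 16 + 4 = 20.
S4 does not apply.
S5 does not apply.
S6 applies (level before this adjustment is 20 ≥ 6, so +5): 20 + 5 = 25.
S7 applies: 25 − 2 = 23.
S8 applies: 23 + 2 = 25.
Level 25 exceeds the maximum of 21; capped at 21.
Final offense level: 21.
Criminal history: 11 prior points → Category III (4-11).
Level 21 falls in the 19-21 band.
Grid: Level 19-21 × Category III = 59-70 months.

59-70 months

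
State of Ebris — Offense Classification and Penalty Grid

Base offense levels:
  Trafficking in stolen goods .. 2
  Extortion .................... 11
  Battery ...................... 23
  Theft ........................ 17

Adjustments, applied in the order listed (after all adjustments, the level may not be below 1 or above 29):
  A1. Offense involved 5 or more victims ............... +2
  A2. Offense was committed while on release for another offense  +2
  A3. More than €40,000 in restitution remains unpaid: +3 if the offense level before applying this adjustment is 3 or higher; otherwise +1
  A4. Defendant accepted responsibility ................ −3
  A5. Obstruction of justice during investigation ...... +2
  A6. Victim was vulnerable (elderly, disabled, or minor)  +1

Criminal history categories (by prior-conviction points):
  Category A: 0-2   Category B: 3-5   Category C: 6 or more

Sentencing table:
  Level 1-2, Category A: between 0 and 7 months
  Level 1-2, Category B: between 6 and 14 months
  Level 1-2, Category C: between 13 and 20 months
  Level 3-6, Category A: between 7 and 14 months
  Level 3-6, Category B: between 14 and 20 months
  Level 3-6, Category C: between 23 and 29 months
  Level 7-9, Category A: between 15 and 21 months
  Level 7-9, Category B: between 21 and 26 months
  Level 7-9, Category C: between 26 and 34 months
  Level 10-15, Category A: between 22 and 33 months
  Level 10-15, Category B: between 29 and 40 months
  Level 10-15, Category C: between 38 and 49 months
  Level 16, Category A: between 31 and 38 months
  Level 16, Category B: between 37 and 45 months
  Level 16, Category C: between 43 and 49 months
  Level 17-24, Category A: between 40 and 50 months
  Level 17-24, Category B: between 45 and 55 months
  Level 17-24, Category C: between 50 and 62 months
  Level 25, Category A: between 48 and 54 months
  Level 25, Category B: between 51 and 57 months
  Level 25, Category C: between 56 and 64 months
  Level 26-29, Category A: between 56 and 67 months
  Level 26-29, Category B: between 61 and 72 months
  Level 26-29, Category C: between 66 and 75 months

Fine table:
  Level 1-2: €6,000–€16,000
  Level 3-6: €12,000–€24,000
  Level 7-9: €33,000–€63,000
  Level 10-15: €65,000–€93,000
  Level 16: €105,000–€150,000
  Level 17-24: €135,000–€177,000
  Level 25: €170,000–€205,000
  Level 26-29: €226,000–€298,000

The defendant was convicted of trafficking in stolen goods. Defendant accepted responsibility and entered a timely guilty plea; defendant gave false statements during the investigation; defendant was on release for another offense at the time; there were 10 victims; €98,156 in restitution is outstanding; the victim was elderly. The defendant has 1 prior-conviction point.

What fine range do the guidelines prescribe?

€33,000–€63,000

Base offense level for trafficking in stolen goods: 2.
A1 applies: 2 + 2 = 4.
A2 applies: 4 + 2 = 6.
A3 applies (level before this adjustment is 6 ≥ 3, so +3): 6 + 3 = 9.
A4 applies: 9 − 3 = 6.
A5 applies: 6 + 2 = 8.
A6 applies: 8 + 1 = 9.
Final offense level: 9.
Level 9 falls in the 7-9 band.
Fine table: Level 7-9 → €33,000–€63,000.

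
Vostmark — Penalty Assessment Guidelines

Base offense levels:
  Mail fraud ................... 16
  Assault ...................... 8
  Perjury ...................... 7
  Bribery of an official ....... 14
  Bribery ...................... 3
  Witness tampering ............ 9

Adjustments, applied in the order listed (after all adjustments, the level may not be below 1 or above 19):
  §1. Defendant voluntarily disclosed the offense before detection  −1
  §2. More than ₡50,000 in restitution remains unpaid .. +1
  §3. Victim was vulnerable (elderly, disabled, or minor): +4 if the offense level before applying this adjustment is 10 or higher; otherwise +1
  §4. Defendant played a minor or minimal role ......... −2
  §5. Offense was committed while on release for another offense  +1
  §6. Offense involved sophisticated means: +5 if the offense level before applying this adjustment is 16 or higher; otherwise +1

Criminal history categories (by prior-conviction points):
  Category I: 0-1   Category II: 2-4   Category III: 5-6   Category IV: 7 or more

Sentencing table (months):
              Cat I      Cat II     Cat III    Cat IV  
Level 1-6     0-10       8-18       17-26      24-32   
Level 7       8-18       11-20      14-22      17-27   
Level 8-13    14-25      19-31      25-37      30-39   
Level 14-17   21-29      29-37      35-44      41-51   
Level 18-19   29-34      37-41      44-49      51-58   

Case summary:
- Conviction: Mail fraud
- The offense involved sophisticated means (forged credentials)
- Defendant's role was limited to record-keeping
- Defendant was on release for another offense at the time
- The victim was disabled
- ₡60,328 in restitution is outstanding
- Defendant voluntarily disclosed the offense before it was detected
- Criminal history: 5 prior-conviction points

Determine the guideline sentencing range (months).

44-49 months

Base offense level for mail fraud: 16.
§1 applies: 16 − 1 = 15.
§2 applies: 15 + 1 = 16.
§3 applies (level before this adjustment is 16 ≥ 10, so +4): 16 + 4 = 20.
§4 applies: 20 − 2 = 18.
§5 applies: 18 + 1 = 19.
§6 applies (level before this adjustment is 19 ≥ 16, so +5): 19 + 5 = 24.
Level 24 exceeds the maximum of 19; capped at 19.
Final offense level: 19.
Criminal history: 5 prior points → Category III (5-6).
Level 19 falls in the 18-19 band.
Grid: Level 18-19 × Category III = 44-49 months.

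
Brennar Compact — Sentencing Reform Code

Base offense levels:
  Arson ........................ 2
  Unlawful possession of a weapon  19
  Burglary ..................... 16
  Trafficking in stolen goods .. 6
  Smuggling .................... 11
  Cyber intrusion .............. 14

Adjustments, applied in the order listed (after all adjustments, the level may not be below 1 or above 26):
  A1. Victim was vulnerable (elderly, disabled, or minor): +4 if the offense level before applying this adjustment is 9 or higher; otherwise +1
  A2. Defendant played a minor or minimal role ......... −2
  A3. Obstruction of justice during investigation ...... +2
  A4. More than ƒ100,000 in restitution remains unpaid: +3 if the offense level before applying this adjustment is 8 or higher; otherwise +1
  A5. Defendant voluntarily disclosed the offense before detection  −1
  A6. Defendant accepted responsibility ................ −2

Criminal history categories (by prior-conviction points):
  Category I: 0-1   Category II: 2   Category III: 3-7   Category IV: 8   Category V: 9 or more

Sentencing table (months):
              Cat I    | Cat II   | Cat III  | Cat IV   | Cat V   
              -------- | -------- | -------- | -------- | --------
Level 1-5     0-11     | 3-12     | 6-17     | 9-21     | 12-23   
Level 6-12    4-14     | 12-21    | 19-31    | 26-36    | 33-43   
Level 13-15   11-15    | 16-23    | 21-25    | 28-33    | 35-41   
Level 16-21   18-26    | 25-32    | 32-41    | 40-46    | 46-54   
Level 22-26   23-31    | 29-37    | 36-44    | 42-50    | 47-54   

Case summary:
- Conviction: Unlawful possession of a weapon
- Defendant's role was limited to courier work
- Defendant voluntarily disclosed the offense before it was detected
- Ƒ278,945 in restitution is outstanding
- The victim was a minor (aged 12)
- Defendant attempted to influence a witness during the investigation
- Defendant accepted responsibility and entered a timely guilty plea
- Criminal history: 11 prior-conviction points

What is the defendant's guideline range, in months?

47-54 months

Base offense level for unlawful possession of a weapon: 19.
A1 applies (level before this adjustment is 19 ≥ 9, so +4): 19 + 4 = 23.
A2 applies: 23 − 2 = 21.
A3 applies: 21 + 2 = 23.
A4 applies (level before this adjustment is 23 ≥ 8, so +3): 23 + 3 = 26.
A5 applies: 26 − 1 = 25.
A6 applies: 25 − 2 = 23.
Final offense level: 23.
Criminal history: 11 prior points → Category V (9+).
Level 23 falls in the 22-26 band.
Grid: Level 22-26 × Category V = 47-54 months.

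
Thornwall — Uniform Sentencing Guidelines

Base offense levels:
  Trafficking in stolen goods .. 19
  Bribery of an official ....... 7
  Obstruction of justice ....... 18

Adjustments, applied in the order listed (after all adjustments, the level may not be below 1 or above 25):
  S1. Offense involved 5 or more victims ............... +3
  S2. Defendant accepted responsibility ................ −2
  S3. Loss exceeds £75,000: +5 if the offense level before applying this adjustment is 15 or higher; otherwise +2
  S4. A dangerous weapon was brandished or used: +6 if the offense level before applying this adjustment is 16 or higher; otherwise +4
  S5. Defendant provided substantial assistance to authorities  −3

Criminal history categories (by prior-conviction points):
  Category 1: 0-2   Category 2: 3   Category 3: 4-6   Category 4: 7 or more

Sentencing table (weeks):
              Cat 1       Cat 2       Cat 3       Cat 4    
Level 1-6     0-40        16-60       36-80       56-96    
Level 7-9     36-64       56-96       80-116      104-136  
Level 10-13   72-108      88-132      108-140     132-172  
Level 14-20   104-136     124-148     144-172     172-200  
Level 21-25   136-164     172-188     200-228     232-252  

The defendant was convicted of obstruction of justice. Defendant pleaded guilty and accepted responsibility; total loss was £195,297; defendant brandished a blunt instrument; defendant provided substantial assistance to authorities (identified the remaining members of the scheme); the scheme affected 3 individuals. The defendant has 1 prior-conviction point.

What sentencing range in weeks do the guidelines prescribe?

136-164 weeks

Base offense level for obstruction of justice: 18.
S2 applies: 18 − 2 = 16.
S3 applies (level before this adjustment is 16 ≥ 15, so +5): 16 + 5 = 21.
S4 applies (level before this adjustment is 21 ≥ 16, so +6): 21 + 6 = 27.
S5 applies: 27 − 3 = 24.
Final offense level: 24.
Criminal history: 1 prior point → Category 1 (0-2).
Level 24 falls in the 21-25 band.
Grid: Level 21-25 × Category 1 = 136-164 weeks.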